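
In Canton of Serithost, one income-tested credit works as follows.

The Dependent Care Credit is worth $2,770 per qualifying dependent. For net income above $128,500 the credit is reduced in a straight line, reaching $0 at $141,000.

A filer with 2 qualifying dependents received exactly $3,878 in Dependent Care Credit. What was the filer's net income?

Full credit = 2 × $2,770 = $5,540.
$3,878 is 3,878/5,540 of the full $5,540, so 1,662/5,540 of the $12,500 range has been used: income = $128,500 + $12,500 × 1,662/5,540 = $132,250.

$132,250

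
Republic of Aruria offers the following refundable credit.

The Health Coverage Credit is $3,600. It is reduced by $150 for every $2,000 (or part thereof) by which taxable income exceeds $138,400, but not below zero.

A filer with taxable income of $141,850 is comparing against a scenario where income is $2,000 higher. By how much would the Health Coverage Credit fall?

$150

At $141,850 — income exceeds $138,400 by $3,450, which is 2 full-or-partial $2,000 increments; reduction = 2 × $150 = $300, leaving $3,300.
At $143,850 — income exceeds $138,400 by $5,450, which is 3 full-or-partial $2,000 increments; reduction = 3 × $150 = $450, leaving $3,150.
Lost: $3,300 − $3,150 = $150.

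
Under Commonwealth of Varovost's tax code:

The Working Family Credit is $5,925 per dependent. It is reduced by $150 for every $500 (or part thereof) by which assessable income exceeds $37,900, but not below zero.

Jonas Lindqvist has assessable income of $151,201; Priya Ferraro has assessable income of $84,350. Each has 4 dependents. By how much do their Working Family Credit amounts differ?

Jonas ($151,201): Working Family Credit: base = 4 × $5,925 = $23,700. income exceeds $37,900 by $113,301 → 227 increments × $150 = $34,050 ≥ base, so the credit is $0.
Priya ($84,350): Working Family Credit: base = 4 × $5,925 = $23,700. income exceeds $37,900 by $46,450, which is 93 full-or-partial $500 increments; reduction = 93 × $150 = $13,950, leaving $9,750.
Difference: |$0 − $9,750| = $9,750.

$9,750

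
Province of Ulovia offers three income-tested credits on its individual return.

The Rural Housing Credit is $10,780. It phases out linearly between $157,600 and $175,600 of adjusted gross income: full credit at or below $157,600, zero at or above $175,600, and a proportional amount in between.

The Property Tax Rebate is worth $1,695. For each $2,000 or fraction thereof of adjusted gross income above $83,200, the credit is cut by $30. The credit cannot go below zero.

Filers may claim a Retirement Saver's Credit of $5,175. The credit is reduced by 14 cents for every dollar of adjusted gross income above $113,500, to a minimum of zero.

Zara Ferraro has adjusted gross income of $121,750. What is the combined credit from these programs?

Rural Housing Credit: $121,750 is at or below the $157,600 threshold, so the full $10,780 applies.
Property Tax Rebate: income exceeds $83,200 by $38,550, which is 20 full-or-partial $2,000 increments; reduction = 20 × $30 = $600, leaving $1,095.
Retirement Saver's Credit: 14% of the $8,250 excess over $113,500 is $1,155; credit = $5,175 − $1,155 = $4,020.
Total: $10,780 + $1,095 + $4,020 = $15,895.

$15,895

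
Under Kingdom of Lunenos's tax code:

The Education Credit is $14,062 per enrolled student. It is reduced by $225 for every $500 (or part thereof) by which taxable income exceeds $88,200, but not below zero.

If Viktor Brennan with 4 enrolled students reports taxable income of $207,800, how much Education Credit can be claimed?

Education Credit: base = 4 × $14,062 = $56,248. income exceeds $88,200 by $119,600, which is 240 full-or-partial $500 increments; reduction = 240 × $225 = $54,000, leaving $2,248.

$2,248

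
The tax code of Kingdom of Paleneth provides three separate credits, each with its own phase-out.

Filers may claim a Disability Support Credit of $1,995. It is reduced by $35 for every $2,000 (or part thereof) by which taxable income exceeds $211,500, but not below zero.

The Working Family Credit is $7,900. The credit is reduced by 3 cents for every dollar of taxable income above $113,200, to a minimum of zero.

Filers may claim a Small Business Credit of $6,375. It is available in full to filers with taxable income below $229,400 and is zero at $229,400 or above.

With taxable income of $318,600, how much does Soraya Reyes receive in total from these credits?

$1,843

Disability Support Credit: income exceeds $211,500 by $107,100, which is 54 full-or-partial $2,000 increments; reduction = 54 × $35 = $1,890, leaving $105.
Working Family Credit: 3% of the $205,400 excess over $113,200 is $6,162; credit = $7,900 − $6,162 = $1,738.
Small Business Credit: $318,600 meets or exceeds the $229,400 cutoff, so the credit is $0.
Total: $105 + $1,738 + $0 = $1,843.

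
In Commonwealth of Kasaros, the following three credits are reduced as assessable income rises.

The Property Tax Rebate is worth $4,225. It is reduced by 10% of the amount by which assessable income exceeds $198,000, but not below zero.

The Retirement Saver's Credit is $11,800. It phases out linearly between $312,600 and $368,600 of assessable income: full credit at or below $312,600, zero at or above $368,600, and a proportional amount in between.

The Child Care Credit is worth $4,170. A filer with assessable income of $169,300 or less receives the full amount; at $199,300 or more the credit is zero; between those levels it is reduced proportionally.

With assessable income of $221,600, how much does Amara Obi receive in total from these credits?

$13,665

Property Tax Rebate: 10% of the $23,600 excess over $198,000 is $2,360; credit = $4,225 − $2,360 = $1,865.
Retirement Saver's Credit: $221,600 is at or below the $312,600 threshold, so the full $11,800 applies.
Child Care Credit: $221,600 is at or above $199,300, so the credit is $0.
Total: $1,865 + $11,800 + $0 = $13,665.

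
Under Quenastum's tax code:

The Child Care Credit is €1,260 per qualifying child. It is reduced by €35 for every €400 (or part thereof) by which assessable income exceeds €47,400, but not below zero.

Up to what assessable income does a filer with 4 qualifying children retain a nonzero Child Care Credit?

€104,600

Full credit = 4 × €1,260 = €5,040.
After 143 increments the reduction is 143 × €35 = €5,005, leaving €35; one more increment wipes it out. Increment 143 ends at excess 143 × €400 = €57,200, so the highest qualifying income is €47,400 + €57,200 = €104,600.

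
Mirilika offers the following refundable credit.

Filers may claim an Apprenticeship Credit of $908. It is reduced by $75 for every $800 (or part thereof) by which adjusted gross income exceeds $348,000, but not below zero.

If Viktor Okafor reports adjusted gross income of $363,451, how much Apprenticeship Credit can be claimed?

$0

Apprenticeship Credit: income exceeds $348,000 by $15,451 → 20 increments × $75 = $1,500 ≥ base, so the credit is $0.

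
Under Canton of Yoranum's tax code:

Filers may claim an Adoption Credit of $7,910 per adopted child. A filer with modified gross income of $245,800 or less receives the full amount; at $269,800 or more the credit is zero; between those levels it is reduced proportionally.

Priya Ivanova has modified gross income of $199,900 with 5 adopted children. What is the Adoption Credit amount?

Adoption Credit: base = 5 × $7,910 = $39,550. $199,900 is at or below the $245,800 threshold, so the full $39,550 applies.

$39,550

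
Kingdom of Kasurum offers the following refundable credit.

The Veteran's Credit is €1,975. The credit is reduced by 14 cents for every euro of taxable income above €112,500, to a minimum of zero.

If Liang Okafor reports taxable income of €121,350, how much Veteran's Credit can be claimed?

Veteran's Credit: 14% of the €8,850 excess over €112,500 is €1,239; credit = €1,975 − €1,239 = €736.

€736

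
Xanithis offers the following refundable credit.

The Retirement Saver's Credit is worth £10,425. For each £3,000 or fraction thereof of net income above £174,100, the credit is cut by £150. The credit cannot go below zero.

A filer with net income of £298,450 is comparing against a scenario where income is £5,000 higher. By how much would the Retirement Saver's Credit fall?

£300

At £298,450 — income exceeds £174,100 by £124,350, which is 42 full-or-partial £3,000 increments; reduction = 42 × £150 = £6,300, leaving £4,125.
At £303,450 — income exceeds £174,100 by £129,350, which is 44 full-or-partial £3,000 increments; reduction = 44 × £150 = £6,600, leaving £3,825.
Lost: £4,125 − £3,825 = £300.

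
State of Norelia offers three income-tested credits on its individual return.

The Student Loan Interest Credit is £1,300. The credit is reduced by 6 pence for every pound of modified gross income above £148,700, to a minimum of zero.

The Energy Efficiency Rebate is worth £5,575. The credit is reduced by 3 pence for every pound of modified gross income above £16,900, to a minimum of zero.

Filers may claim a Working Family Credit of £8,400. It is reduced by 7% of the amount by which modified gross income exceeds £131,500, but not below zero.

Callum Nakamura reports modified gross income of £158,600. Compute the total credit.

£8,533

Student Loan Interest Credit: 6% of the £9,900 excess over £148,700 is £594; credit = £1,300 − £594 = £706.
Energy Efficiency Rebate: 3% of the £141,700 excess over £16,900 is £4,251; credit = £5,575 − £4,251 = £1,324.
Working Family Credit: 7% of the £27,100 excess over £131,500 is £1,897; credit = £8,400 − £1,897 = £6,503.
Total: £706 + £1,324 + £6,503 = £8,533.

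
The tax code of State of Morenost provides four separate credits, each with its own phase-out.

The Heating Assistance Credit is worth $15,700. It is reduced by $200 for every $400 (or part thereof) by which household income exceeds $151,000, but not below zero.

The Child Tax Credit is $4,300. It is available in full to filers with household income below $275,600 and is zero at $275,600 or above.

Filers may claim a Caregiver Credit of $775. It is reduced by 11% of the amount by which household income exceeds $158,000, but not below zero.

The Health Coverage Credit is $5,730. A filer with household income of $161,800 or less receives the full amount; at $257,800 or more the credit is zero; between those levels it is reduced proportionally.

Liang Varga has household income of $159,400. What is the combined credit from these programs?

Heating Assistance Credit: income exceeds $151,000 by $8,400, which is 21 full-or-partial $400 increments; reduction = 21 × $200 = $4,200, leaving $11,500.
Child Tax Credit: $159,400 is below the $275,600 cutoff, so the full $4,300 applies.
Caregiver Credit: 11% of the $1,400 excess over $158,000 is $154; credit = $775 − $154 = $621.
Health Coverage Credit: $159,400 is at or below the $161,800 threshold, so the full $5,730 applies.
Total: $11,500 + $4,300 + $621 + $5,730 = $22,151.

$22,151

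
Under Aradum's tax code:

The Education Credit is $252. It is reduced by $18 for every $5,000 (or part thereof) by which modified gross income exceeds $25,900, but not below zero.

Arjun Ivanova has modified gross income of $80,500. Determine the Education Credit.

Education Credit: income exceeds $25,900 by $54,600, which is 11 full-or-partial $5,000 increments; reduction = 11 × $18 = $198, leaving $54.

$54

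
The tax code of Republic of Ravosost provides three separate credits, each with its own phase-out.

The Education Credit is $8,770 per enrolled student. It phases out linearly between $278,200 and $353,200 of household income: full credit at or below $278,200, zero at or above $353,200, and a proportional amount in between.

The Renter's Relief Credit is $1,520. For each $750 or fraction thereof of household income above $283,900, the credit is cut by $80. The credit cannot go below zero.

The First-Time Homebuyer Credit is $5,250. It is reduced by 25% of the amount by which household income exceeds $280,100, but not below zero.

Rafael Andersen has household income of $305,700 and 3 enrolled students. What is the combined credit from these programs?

$16,663

Education Credit: base = 3 × $8,770 = $26,310. $305,700 is $27,500 into a $75,000 phase-out range, leaving 47,500/75,000 of the credit: $26,310 × 47,500/75,000 = $16,663.
Renter's Relief Credit: income exceeds $283,900 by $21,800 → 30 increments × $80 = $2,400 ≥ base, so the credit is $0.
First-Time Homebuyer Credit: 25% of the $25,600 excess over $280,100 is $6,400 ≥ base, so the credit is $0.
Total: $16,663 + $0 + $0 = $16,663.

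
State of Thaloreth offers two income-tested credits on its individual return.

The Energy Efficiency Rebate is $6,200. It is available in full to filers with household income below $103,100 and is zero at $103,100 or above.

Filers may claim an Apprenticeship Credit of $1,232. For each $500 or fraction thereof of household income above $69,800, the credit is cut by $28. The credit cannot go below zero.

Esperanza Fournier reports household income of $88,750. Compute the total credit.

Energy Efficiency Rebate: $88,750 is below the $103,100 cutoff, so the full $6,200 applies.
Apprenticeship Credit: income exceeds $69,800 by $18,950, which is 38 full-or-partial $500 increments; reduction = 38 × $28 = $1,064, leaving $168.
Total: $6,200 + $168 = $6,368.

$6,368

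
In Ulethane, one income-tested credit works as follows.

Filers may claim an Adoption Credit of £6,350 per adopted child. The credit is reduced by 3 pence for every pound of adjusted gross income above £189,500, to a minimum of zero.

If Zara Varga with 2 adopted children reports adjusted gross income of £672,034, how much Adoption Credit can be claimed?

£0

Adoption Credit: base = 2 × £6,350 = £12,700. 3% of the £482,534 excess over £189,500 is £14,476.02 ≥ base, so the credit is £0.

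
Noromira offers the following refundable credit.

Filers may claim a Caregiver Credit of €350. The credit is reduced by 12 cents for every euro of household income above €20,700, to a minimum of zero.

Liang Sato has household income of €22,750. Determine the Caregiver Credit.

Caregiver Credit: 12% of the €2,050 excess over €20,700 is €246; credit = €350 − €246 = €104.

€104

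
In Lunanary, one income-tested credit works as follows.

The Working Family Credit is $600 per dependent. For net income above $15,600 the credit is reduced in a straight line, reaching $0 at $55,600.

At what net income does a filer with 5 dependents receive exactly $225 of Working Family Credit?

Full credit = 5 × $600 = $3,000.
$225 is 225/3,000 of the full $3,000, so 2,775/3,000 of the $40,000 range has been used: income = $15,600 + $40,000 × 2,775/3,000 = $52,600.

$52,600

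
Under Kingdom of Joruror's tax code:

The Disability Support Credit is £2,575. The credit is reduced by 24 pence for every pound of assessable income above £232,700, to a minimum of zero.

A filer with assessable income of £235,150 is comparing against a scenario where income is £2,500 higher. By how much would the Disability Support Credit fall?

At £235,150 — 24% of the £2,450 excess over £232,700 is £588; credit = £2,575 − £588 = £1,987.
At £237,650 — 24% of the £4,950 excess over £232,700 is £1,188; credit = £2,575 − £1,188 = £1,387.
Lost: £1,987 − £1,387 = £600.

£600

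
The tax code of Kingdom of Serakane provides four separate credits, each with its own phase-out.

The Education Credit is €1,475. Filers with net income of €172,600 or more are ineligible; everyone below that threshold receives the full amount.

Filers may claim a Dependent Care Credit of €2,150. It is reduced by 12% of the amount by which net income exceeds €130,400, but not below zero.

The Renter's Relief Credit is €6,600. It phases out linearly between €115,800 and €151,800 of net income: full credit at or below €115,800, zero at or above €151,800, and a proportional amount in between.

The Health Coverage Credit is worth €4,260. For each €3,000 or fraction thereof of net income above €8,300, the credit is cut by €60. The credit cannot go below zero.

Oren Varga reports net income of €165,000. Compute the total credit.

€2,555

Education Credit: €165,000 is below the €172,600 cutoff, so the full €1,475 applies.
Dependent Care Credit: 12% of the €34,600 excess over €130,400 is €4,152 ≥ base, so the credit is €0.
Renter's Relief Credit: €165,000 is at or above €151,800, so the credit is €0.
Health Coverage Credit: income exceeds €8,300 by €156,700, which is 53 full-or-partial €3,000 increments; reduction = 53 × €60 = €3,180, leaving €1,080.
Total: €1,475 + €0 + €0 + €1,080 = €2,555.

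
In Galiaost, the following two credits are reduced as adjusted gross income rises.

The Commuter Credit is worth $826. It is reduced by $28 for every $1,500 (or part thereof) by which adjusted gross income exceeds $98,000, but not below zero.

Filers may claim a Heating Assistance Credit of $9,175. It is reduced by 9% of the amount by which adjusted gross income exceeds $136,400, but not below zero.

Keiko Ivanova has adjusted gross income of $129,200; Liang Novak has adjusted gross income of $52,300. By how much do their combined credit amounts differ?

$588

Keiko ($129,200): Commuter Credit: income exceeds $98,000 by $31,200, which is 21 full-or-partial $1,500 increments; reduction = 21 × $28 = $588, leaving $238. Heating Assistance Credit: $129,200 is at or below the $136,400 threshold, so the full $9,175 applies. total $238 + $9,175 = $9,413
Liang ($52,300): Commuter Credit: $52,300 is at or below the $98,000 threshold, so the full $826 applies. Heating Assistance Credit: $52,300 is at or below the $136,400 threshold, so the full $9,175 applies. total $826 + $9,175 = $10,001
Difference: |$9,413 − $10,001| = $588.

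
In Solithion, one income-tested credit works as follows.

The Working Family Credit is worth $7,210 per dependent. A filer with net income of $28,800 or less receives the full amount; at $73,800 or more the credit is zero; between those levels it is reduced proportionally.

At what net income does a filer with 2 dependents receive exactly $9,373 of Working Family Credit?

Full credit = 2 × $7,210 = $14,420.
$9,373 is 9,373/14,420 of the full $14,420, so 5,047/14,420 of the $45,000 range has been used: income = $28,800 + $45,000 × 5,047/14,420 = $44,550.

$44,550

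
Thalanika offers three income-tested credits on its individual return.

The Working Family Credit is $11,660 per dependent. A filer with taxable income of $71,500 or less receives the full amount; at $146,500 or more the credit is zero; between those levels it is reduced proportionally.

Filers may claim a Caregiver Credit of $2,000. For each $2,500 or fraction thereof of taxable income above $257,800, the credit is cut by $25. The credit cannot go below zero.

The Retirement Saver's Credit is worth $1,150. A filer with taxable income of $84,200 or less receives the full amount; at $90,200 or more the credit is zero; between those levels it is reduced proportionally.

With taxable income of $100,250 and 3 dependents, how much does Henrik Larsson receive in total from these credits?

$23,571

Working Family Credit: base = 3 × $11,660 = $34,980. $100,250 is $28,750 into a $75,000 phase-out range, leaving 46,250/75,000 of the credit: $34,980 × 46,250/75,000 = $21,571.
Caregiver Credit: $100,250 is at or below the $257,800 threshold, so the full $2,000 applies.
Retirement Saver's Credit: $100,250 is at or above $90,200, so the credit is $0.
Total: $21,571 + $2,000 + $0 = $23,571.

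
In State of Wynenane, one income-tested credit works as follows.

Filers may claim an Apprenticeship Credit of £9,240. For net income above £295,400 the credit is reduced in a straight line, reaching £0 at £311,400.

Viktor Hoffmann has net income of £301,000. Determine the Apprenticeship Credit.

Apprenticeship Credit: £301,000 is £5,600 into a £16,000 phase-out range, leaving 10,400/16,000 of the credit: £9,240 × 10,400/16,000 = £6,006.

£6,006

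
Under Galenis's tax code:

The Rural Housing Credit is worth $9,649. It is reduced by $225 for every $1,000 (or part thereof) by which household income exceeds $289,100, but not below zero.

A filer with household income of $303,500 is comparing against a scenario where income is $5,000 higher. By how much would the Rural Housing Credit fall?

At $303,500 — income exceeds $289,100 by $14,400, which is 15 full-or-partial $1,000 increments; reduction = 15 × $225 = $3,375, leaving $6,274.
At $308,500 — income exceeds $289,100 by $19,400, which is 20 full-or-partial $1,000 increments; reduction = 20 × $225 = $4,500, leaving $5,149.
Lost: $6,274 − $5,149 = $1,125.

$1,125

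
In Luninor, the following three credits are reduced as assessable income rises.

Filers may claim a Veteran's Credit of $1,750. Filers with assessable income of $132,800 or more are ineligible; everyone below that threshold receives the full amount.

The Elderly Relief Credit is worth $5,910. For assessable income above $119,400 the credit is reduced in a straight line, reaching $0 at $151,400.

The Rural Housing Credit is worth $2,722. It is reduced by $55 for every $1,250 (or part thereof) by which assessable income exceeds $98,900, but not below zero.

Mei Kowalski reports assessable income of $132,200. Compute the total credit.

$6,533

Veteran's Credit: $132,200 is below the $132,800 cutoff, so the full $1,750 applies.
Elderly Relief Credit: $132,200 is $12,800 into a $32,000 phase-out range, leaving 19,200/32,000 of the credit: $5,910 × 19,200/32,000 = $3,546.
Rural Housing Credit: income exceeds $98,900 by $33,300, which is 27 full-or-partial $1,250 increments; reduction = 27 × $55 = $1,485, leaving $1,237.
Total: $1,750 + $3,546 + $1,237 = $6,533.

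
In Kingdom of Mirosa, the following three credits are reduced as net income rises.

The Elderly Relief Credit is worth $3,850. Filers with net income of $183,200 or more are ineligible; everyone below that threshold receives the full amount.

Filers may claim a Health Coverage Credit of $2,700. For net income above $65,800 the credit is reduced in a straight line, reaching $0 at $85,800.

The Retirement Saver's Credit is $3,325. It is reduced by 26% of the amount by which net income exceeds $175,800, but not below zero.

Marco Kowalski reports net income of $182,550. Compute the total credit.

$5,420

Elderly Relief Credit: $182,550 is below the $183,200 cutoff, so the full $3,850 applies.
Health Coverage Credit: $182,550 is at or above $85,800, so the credit is $0.
Retirement Saver's Credit: 26% of the $6,750 excess over $175,800 is $1,755; credit = $3,325 − $1,755 = $1,570.
Total: $3,850 + $0 + $1,570 = $5,420.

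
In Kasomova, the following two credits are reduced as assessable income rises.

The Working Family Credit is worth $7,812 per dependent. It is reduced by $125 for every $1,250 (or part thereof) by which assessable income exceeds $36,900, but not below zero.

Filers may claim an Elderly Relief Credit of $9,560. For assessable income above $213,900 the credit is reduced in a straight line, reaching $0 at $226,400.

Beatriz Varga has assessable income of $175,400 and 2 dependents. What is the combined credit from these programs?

$11,309

Working Family Credit: base = 2 × $7,812 = $15,624. income exceeds $36,900 by $138,500, which is 111 full-or-partial $1,250 increments; reduction = 111 × $125 = $13,875, leaving $1,749.
Elderly Relief Credit: $175,400 is at or below the $213,900 threshold, so the full $9,560 applies.
Total: $1,749 + $9,560 = $11,309.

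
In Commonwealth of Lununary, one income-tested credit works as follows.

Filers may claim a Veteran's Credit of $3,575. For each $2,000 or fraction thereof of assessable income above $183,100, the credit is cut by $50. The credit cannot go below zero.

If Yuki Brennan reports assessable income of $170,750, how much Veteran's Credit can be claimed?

$3,575

Veteran's Credit: $170,750 is at or below the $183,100 threshold, so the full $3,575 applies.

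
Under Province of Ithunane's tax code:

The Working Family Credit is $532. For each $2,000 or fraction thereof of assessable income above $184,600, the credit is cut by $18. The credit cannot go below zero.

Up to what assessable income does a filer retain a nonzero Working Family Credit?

$242,600

After 29 increments the reduction is 29 × $18 = $522, leaving $10; one more increment wipes it out. Increment 29 ends at excess 29 × $2,000 = $58,000, so the highest qualifying income is $184,600 + $58,000 = $242,600.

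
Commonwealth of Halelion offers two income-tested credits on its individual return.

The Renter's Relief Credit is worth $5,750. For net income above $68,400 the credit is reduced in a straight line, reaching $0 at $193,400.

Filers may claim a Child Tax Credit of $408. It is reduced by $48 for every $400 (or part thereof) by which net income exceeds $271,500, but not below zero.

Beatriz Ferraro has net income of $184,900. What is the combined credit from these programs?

$799

Renter's Relief Credit: $184,900 is $116,500 into a $125,000 phase-out range, leaving 8,500/125,000 of the credit: $5,750 × 8,500/125,000 = $391.
Child Tax Credit: $184,900 is at or below the $271,500 threshold, so the full $408 applies.
Total: $391 + $408 = $799.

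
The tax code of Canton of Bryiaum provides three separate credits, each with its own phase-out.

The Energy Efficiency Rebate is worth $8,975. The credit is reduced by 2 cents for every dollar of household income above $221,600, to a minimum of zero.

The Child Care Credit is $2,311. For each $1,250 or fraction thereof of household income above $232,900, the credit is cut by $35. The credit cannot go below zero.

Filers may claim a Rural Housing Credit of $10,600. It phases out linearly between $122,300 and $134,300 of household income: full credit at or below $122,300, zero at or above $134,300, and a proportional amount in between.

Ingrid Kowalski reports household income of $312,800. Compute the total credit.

Energy Efficiency Rebate: 2% of the $91,200 excess over $221,600 is $1,824; credit = $8,975 − $1,824 = $7,151.
Child Care Credit: income exceeds $232,900 by $79,900, which is 64 full-or-partial $1,250 increments; reduction = 64 × $35 = $2,240, leaving $71.
Rural Housing Credit: $312,800 is at or above $134,300, so the credit is $0.
Total: $7,151 + $71 + $0 = $7,222.

$7,222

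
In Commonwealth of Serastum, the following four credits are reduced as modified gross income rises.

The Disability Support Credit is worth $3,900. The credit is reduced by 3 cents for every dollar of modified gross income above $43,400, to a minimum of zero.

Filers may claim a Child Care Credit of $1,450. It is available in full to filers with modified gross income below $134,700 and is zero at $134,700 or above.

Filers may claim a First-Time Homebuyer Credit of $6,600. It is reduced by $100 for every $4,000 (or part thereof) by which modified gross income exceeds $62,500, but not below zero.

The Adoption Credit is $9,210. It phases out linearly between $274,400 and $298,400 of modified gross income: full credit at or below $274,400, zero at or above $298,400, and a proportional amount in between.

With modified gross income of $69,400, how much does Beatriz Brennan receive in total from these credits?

$20,180

Disability Support Credit: 3% of the $26,000 excess over $43,400 is $780; credit = $3,900 − $780 = $3,120.
Child Care Credit: $69,400 is below the $134,700 cutoff, so the full $1,450 applies.
First-Time Homebuyer Credit: income exceeds $62,500 by $6,900, which is 2 full-or-partial $4,000 increments; reduction = 2 × $100 = $200, leaving $6,400.
Adoption Credit: $69,400 is at or below the $274,400 threshold, so the full $9,210 applies.
Total: $3,120 + $1,450 + $6,400 + $9,210 = $20,180.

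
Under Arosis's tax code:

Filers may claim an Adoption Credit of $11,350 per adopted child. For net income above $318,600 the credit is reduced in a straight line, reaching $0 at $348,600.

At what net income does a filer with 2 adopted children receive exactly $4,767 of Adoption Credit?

$342,300

Full credit = 2 × $11,350 = $22,700.
$4,767 is 4,767/22,700 of the full $22,700, so 17,933/22,700 of the $30,000 range has been used: income = $318,600 + $30,000 × 17,933/22,700 = $342,300.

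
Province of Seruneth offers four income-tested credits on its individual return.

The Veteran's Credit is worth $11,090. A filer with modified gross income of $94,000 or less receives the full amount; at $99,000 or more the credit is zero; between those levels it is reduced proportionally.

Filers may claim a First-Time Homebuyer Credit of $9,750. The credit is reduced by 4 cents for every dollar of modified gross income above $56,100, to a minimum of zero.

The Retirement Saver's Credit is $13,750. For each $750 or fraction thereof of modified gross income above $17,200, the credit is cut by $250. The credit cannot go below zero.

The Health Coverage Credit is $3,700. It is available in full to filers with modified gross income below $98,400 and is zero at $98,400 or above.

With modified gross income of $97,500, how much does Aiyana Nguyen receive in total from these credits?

Veteran's Credit: $97,500 is $3,500 into a $5,000 phase-out range, leaving 1,500/5,000 of the credit: $11,090 × 1,500/5,000 = $3,327.
First-Time Homebuyer Credit: 4% of the $41,400 excess over $56,100 is $1,656; credit = $9,750 − $1,656 = $8,094.
Retirement Saver's Credit: income exceeds $17,200 by $80,300 → 108 increments × $250 = $27,000 ≥ base, so the credit is $0.
Health Coverage Credit: $97,500 is below the $98,400 cutoff, so the full $3,700 applies.
Total: $3,327 + $8,094 + $0 + $3,700 = $15,121.

$15,121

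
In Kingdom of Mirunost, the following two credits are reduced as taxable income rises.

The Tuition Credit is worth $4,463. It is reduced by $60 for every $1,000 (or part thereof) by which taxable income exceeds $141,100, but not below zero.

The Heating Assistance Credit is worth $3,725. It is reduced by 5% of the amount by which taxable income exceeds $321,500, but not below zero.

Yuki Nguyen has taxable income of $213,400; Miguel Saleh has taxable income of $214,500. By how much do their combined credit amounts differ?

$60

Yuki ($213,400): Tuition Credit: income exceeds $141,100 by $72,300, which is 73 full-or-partial $1,000 increments; reduction = 73 × $60 = $4,380, leaving $83. Heating Assistance Credit: $213,400 is at or below the $321,500 threshold, so the full $3,725 applies. total $83 + $3,725 = $3,808
Miguel ($214,500): Tuition Credit: income exceeds $141,100 by $73,400, which is 74 full-or-partial $1,000 increments; reduction = 74 × $60 = $4,440, leaving $23. Heating Assistance Credit: $214,500 is at or below the $321,500 threshold, so the full $3,725 applies. total $23 + $3,725 = $3,748
Difference: |$3,808 − $3,748| = $60.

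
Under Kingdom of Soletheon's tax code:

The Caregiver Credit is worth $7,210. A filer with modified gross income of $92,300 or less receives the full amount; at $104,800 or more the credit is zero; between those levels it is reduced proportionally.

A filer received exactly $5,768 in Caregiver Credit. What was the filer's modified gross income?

$5,768 is 5,768/7,210 of the full $7,210, so 1,442/7,210 of the $12,500 range has been used: income = $92,300 + $12,500 × 1,442/7,210 = $94,800.

$94,800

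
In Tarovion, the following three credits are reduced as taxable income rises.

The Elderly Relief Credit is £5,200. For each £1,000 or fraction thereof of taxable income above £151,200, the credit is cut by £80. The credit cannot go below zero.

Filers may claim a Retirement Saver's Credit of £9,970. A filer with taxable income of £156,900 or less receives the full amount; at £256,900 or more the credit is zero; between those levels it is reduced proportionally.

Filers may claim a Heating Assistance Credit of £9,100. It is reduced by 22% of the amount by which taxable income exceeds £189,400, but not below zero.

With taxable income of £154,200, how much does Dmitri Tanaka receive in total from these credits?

£24,030

Elderly Relief Credit: income exceeds £151,200 by £3,000, which is 3 full-or-partial £1,000 increments; reduction = 3 × £80 = £240, leaving £4,960.
Retirement Saver's Credit: £154,200 is at or below the £156,900 threshold, so the full £9,970 applies.
Heating Assistance Credit: £154,200 is at or below the £189,400 threshold, so the full £9,100 applies.
Total: £4,960 + £9,970 + £9,100 = £24,030.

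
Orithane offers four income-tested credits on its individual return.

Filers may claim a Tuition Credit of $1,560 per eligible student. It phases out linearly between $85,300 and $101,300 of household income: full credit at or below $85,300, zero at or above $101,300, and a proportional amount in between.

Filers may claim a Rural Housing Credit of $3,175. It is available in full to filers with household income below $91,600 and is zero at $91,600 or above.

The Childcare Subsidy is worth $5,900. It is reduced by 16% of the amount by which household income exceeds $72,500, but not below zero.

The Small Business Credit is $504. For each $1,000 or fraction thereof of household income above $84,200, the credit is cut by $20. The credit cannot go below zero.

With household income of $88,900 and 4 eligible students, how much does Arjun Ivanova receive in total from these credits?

Tuition Credit: base = 4 × $1,560 = $6,240. $88,900 is $3,600 into a $16,000 phase-out range, leaving 12,400/16,000 of the credit: $6,240 × 12,400/16,000 = $4,836.
Rural Housing Credit: $88,900 is below the $91,600 cutoff, so the full $3,175 applies.
Childcare Subsidy: 16% of the $16,400 excess over $72,500 is $2,624; credit = $5,900 − $2,624 = $3,276.
Small Business Credit: income exceeds $84,200 by $4,700, which is 5 full-or-partial $1,000 increments; reduction = 5 × $20 = $100, leaving $404.
Total: $4,836 + $3,175 + $3,276 + $404 = $11,691.

$11,691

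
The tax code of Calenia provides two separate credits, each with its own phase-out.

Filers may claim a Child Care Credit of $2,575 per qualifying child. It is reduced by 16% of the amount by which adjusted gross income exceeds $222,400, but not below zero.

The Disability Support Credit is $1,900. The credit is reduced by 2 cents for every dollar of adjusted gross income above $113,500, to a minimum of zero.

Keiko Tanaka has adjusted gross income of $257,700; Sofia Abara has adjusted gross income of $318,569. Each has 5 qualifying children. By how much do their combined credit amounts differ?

Keiko ($257,700): Child Care Credit: base = 5 × $2,575 = $12,875. 16% of the $35,300 excess over $222,400 is $5,648; credit = $12,875 − $5,648 = $7,227. Disability Support Credit: 2% of the $144,200 excess over $113,500 is $2,884 ≥ base, so the credit is $0. total $7,227 + $0 = $7,227
Sofia ($318,569): Child Care Credit: base = 5 × $2,575 = $12,875. 16% of the $96,169 excess over $222,400 is $15,387.04 ≥ base, so the credit is $0. Disability Support Credit: 2% of the $205,069 excess over $113,500 is $4,101.38 ≥ base, so the credit is $0. total $0 + $0 = $0
Difference: |$7,227 − $0| = $7,227.

$7,227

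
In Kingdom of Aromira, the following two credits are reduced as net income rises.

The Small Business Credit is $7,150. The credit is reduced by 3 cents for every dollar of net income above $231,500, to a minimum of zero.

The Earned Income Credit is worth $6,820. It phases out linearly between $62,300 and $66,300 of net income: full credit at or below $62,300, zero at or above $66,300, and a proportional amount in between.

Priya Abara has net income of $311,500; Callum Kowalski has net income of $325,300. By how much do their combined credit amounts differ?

$414

Priya ($311,500): Small Business Credit: 3% of the $80,000 excess over $231,500 is $2,400; credit = $7,150 − $2,400 = $4,750. Earned Income Credit: $311,500 is at or above $66,300, so the credit is $0. total $4,750 + $0 = $4,750
Callum ($325,300): Small Business Credit: 3% of the $93,800 excess over $231,500 is $2,814; credit = $7,150 − $2,814 = $4,336. Earned Income Credit: $325,300 is at or above $66,300, so the credit is $0. total $4,336 + $0 = $4,336
Difference: |$4,750 − $4,336| = $414.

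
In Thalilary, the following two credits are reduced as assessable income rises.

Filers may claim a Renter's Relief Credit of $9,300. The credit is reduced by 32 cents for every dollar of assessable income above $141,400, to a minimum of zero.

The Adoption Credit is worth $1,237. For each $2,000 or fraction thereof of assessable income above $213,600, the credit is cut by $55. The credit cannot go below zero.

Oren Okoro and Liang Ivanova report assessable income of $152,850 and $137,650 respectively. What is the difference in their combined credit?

$3,664

Oren ($152,850): Renter's Relief Credit: 32% of the $11,450 excess over $141,400 is $3,664; credit = $9,300 − $3,664 = $5,636. Adoption Credit: $152,850 is at or below the $213,600 threshold, so the full $1,237 applies. total $5,636 + $1,237 = $6,873
Liang ($137,650): Renter's Relief Credit: $137,650 is at or below the $141,400 threshold, so the full $9,300 applies. Adoption Credit: $137,650 is at or below the $213,600 threshold, so the full $1,237 applies. total $9,300 + $1,237 = $10,537
Difference: |$6,873 − $10,537| = $3,664.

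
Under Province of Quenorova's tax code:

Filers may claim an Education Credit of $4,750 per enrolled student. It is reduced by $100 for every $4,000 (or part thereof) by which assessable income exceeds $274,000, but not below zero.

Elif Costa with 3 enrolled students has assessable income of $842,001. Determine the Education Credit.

Education Credit: base = 3 × $4,750 = $14,250. income exceeds $274,000 by $568,001 → 143 increments × $100 = $14,300 ≥ base, so the credit is $0.

$0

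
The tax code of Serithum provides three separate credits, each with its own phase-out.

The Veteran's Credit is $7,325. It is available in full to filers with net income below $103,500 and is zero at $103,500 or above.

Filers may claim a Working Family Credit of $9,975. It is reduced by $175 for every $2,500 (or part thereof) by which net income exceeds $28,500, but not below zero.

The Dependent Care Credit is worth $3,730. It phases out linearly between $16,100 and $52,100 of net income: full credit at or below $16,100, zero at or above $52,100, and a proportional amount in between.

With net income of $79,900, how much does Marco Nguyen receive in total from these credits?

$13,625

Veteran's Credit: $79,900 is below the $103,500 cutoff, so the full $7,325 applies.
Working Family Credit: income exceeds $28,500 by $51,400, which is 21 full-or-partial $2,500 increments; reduction = 21 × $175 = $3,675, leaving $6,300.
Dependent Care Credit: $79,900 is at or above $52,100, so the credit is $0.
Total: $7,325 + $6,300 + $0 = $13,625.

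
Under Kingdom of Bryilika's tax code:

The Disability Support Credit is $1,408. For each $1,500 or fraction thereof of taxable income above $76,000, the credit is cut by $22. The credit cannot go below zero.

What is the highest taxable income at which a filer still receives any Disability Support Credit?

$170,500

After 63 increments the reduction is 63 × $22 = $1,386, leaving $22; one more increment wipes it out. Increment 63 ends at excess 63 × $1,500 = $94,500, so the highest qualifying income is $76,000 + $94,500 = $170,500.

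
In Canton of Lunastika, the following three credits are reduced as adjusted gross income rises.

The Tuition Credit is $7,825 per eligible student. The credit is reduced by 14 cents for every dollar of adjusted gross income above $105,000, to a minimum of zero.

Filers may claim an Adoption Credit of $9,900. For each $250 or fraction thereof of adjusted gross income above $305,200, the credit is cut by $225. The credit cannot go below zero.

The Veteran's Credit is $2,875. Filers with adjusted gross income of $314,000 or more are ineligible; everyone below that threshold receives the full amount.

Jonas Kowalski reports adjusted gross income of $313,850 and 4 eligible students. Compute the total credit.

Tuition Credit: base = 4 × $7,825 = $31,300. 14% of the $208,850 excess over $105,000 is $29,239; credit = $31,300 − $29,239 = $2,061.
Adoption Credit: income exceeds $305,200 by $8,650, which is 35 full-or-partial $250 increments; reduction = 35 × $225 = $7,875, leaving $2,025.
Veteran's Credit: $313,850 is below the $314,000 cutoff, so the full $2,875 applies.
Total: $2,061 + $2,025 + $2,875 = $6,961.

$6,961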